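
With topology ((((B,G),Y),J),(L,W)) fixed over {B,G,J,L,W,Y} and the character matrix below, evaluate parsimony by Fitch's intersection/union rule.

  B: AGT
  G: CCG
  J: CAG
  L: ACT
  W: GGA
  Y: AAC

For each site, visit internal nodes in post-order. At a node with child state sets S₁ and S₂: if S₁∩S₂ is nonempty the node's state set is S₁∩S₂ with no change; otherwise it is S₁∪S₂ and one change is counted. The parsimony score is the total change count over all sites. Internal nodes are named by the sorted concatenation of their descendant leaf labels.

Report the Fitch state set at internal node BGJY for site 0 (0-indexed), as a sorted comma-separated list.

BG@0: {A} ∪ {C} = {A,C} (union, +1)
BGY@0: {A,C} ∩ {A} = {A} (intersection, +0)
BGJY@0: {A} ∪ {C} = {A,C} (union, +1)
LW@0: {A} ∪ {G} = {A,G} (union, +1)
BGJLWY@0: {A,C} ∩ {A,G} = {A} (intersection, +0)
BG@1: {G} ∪ {C} = {C,G} (union, +1)
BGY@1: {C,G} ∪ {A} = {A,C,G} (union, +1)
BGJY@1: {A,C,G} ∩ {A} = {A} (intersection, +0)
LW@1: {C} ∪ {G} = {C,G} (union, +1)
BGJLWY@1: {A} ∪ {C,G} = {A,C,G} (union, +1)
BG@2: {T} ∪ {G} = {G,T} (union, +1)
BGY@2: {G,T} ∪ {C} = {C,G,T} (union, +1)
BGJY@2: {C,G,T} ∩ {G} = {G} (intersection, +0)
LW@2: {T} ∪ {A} = {A,T} (union, +1)
BGJLWY@2: {G} ∪ {A,T} = {A,G,T} (union, +1)
per-site changes: [3, 4, 4]; total = 11

A,C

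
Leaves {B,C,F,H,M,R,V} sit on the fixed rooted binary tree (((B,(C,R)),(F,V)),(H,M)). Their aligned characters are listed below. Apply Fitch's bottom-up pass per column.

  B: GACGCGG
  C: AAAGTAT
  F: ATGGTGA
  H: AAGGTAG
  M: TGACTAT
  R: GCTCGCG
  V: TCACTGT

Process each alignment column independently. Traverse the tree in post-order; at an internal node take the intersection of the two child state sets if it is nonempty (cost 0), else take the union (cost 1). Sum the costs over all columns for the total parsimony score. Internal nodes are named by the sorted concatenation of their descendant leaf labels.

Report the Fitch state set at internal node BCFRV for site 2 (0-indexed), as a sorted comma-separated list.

site 0, node CR: C={A} ∪ R={G} → {A,G} (+1)
site 0, node BCR: B={G} ∩ CR={A,G} → {G} (+0)
site 0, node FV: F={A} ∪ V={T} → {A,T} (+1)
site 0, node BCFRV: BCR={G} ∪ FV={A,T} → {A,G,T} (+1)
site 0, node HM: H={A} ∪ M={T} → {A,T} (+1)
site 0, node BCFHMRV: BCFRV={A,G,T} ∩ HM={A,T} → {A,T} (+0)
site 1, node CR: C={A} ∪ R={C} → {A,C} (+1)
site 1, node BCR: B={A} ∩ CR={A,C} → {A} (+0)
site 1, node FV: F={T} ∪ V={C} → {C,T} (+1)
site 1, node BCFRV: BCR={A} ∪ FV={C,T} → {A,C,T} (+1)
site 1, node HM: H={A} ∪ M={G} → {A,G} (+1)
site 1, node BCFHMRV: BCFRV={A,C,T} ∩ HM={A,G} → {A} (+0)
site 2, node CR: C={A} ∪ R={T} → {A,T} (+1)
site 2, node BCR: B={C} ∪ CR={A,T} → {A,C,T} (+1)
site 2, node FV: F={G} ∪ V={A} → {A,G} (+1)
site 2, node BCFRV: BCR={A,C,T} ∩ FV={A,G} → {A} (+0)
site 2, node HM: H={G} ∪ M={A} → {A,G} (+1)
site 2, node BCFHMRV: BCFRV={A} ∩ HM={A,G} → {A} (+0)
site 3, node CR: C={G} ∪ R={C} → {C,G} (+1)
site 3, node BCR: B={G} ∩ CR={C,G} → {G} (+0)
site 3, node FV: F={G} ∪ V={C} → {C,G} (+1)
site 3, node BCFRV: BCR={G} ∩ FV={C,G} → {G} (+0)
site 3, node HM: H={G} ∪ M={C} → {C,G} (+1)
site 3, node BCFHMRV: BCFRV={G} ∩ HM={C,G} → {G} (+0)
site 4, node CR: C={T} ∪ R={G} → {G,T} (+1)
site 4, node BCR: B={C} ∪ CR={G,T} → {C,G,T} (+1)
site 4, node FV: F={T} ∩ V={T} → {T} (+0)
site 4, node BCFRV: BCR={C,G,T} ∩ FV={T} → {T} (+0)
site 4, node HM: H={T} ∩ M={T} → {T} (+0)
site 4, node BCFHMRV: BCFRV={T} ∩ HM={T} → {T} (+0)
site 5, node CR: C={A} ∪ R={C} → {A,C} (+1)
site 5, node BCR: B={G} ∪ CR={A,C} → {A,C,G} (+1)
site 5, node FV: F={G} ∩ V={G} → {G} (+0)
site 5, node BCFRV: BCR={A,C,G} ∩ FV={G} → {G} (+0)
site 5, node HM: H={A} ∩ M={A} → {A} (+0)
site 5, node BCFHMRV: BCFRV={G} ∪ HM={A} → {A,G} (+1)
site 6, node CR: C={T} ∪ R={G} → {G,T} (+1)
site 6, node BCR: B={G} ∩ CR={G,T} → {G} (+0)
site 6, node FV: F={A} ∪ V={T} → {A,T} (+1)
site 6, node BCFRV: BCR={G} ∪ FV={A,T} → {A,G,T} (+1)
site 6, node HM: H={G} ∪ M={T} → {G,T} (+1)
site 6, node BCFHMRV: BCFRV={A,G,T} ∩ HM={G,T} → {G,T} (+0)
per-site changes: [4, 4, 4, 3, 2, 3, 4]; total = 24

A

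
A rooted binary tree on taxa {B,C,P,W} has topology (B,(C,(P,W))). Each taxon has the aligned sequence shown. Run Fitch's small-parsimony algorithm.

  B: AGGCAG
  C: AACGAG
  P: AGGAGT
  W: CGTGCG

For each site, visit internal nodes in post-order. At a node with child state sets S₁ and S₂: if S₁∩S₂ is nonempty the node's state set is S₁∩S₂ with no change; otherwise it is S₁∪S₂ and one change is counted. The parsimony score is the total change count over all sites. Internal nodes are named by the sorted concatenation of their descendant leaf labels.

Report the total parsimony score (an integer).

site 0, node PW: P={A} ∪ W={C} → {A,C} (+1)
site 0, node CPW: C={A} ∩ PW={A,C} → {A} (+0)
site 0, node BCPW: B={A} ∩ CPW={A} → {A} (+0)
site 1, node PW: P={G} ∩ W={G} → {G} (+0)
site 1, node CPW: C={A} ∪ PW={G} → {A,G} (+1)
site 1, node BCPW: B={G} ∩ CPW={A,G} → {G} (+0)
site 2, node PW: P={G} ∪ W={T} → {G,T} (+1)
site 2, node CPW: C={C} ∪ PW={G,T} → {C,G,T} (+1)
site 2, node BCPW: B={G} ∩ CPW={C,G,T} → {G} (+0)
site 3, node PW: P={A} ∪ W={G} → {A,G} (+1)
site 3, node CPW: C={G} ∩ PW={A,G} → {G} (+0)
site 3, node BCPW: B={C} ∪ CPW={G} → {C,G} (+1)
site 4, node PW: P={G} ∪ W={C} → {C,G} (+1)
site 4, node CPW: C={A} ∪ PW={C,G} → {A,C,G} (+1)
site 4, node BCPW: B={A} ∩ CPW={A,C,G} → {A} (+0)
site 5, node PW: P={T} ∪ W={G} → {G,T} (+1)
site 5, node CPW: C={G} ∩ PW={G,T} → {G} (+0)
site 5, node BCPW: B={G} ∩ CPW={G} → {G} (+0)
per-site changes: [1, 1, 2, 2, 2, 1]; total = 9

9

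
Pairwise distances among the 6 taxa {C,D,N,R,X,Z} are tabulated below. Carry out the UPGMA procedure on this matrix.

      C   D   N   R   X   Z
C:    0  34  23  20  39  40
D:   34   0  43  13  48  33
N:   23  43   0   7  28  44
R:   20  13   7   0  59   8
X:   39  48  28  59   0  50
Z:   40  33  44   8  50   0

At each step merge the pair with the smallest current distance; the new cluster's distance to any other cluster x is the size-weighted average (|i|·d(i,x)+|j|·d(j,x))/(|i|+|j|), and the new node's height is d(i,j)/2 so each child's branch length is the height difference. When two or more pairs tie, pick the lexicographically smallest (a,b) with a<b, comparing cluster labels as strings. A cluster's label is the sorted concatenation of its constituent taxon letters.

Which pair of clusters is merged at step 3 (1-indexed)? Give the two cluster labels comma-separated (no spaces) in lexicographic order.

CNR,D

1. join N+R (d=7) ⇒ NR; edges |N|=7/2, |R|=7/2
  updated: d(C,NR)=43/2, d(D,NR)=28, d(NR,X)=87/2, d(NR,Z)=26
2. join C+NR (d=43/2) ⇒ CNR; edges |C|=43/4, |NR|=29/4
  updated: d(CNR,D)=30, d(CNR,X)=42, d(CNR,Z)=92/3
3. join CNR+D (d=30) ⇒ CDNR; edges |CNR|=17/4, |D|=15
  updated: d(CDNR,X)=87/2, d(CDNR,Z)=125/4
4. join CDNR+Z (d=125/4) ⇒ CDNRZ; edges |CDNR|=5/8, |Z|=125/8
  updated: d(CDNRZ,X)=224/5
5. join CDNRZ+X (d=224/5) ⇒ CDNRXZ; edges |CDNRZ|=271/40, |X|=112/5
final tree: ((((C:43/4,(N:7/2,R:7/2):29/4):17/4,D:15):5/8,Z:125/8):271/40,X:112/5)
total length: 3587/40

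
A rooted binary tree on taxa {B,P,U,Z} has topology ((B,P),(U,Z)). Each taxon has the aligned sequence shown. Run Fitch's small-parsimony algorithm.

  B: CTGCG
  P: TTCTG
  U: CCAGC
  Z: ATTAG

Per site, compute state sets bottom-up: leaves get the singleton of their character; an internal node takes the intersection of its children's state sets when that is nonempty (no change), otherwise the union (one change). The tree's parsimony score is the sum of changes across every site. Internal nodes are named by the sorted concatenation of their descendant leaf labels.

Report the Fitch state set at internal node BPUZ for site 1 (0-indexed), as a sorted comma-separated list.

site 0, node BP: B={C} ∪ P={T} → {C,T} (+1)
site 0, node UZ: U={C} ∪ Z={A} → {A,C} (+1)
site 0, node BPUZ: BP={C,T} ∩ UZ={A,C} → {C} (+0)
site 1, node BP: B={T} ∩ P={T} → {T} (+0)
site 1, node UZ: U={C} ∪ Z={T} → {C,T} (+1)
site 1, node BPUZ: BP={T} ∩ UZ={C,T} → {T} (+0)
site 2, node BP: B={G} ∪ P={C} → {C,G} (+1)
site 2, node UZ: U={A} ∪ Z={T} → {A,T} (+1)
site 2, node BPUZ: BP={C,G} ∪ UZ={A,T} → {A,C,G,T} (+1)
site 3, node BP: B={C} ∪ P={T} → {C,T} (+1)
site 3, node UZ: U={G} ∪ Z={A} → {A,G} (+1)
site 3, node BPUZ: BP={C,T} ∪ UZ={A,G} → {A,C,G,T} (+1)
site 4, node BP: B={G} ∩ P={G} → {G} (+0)
site 4, node UZ: U={C} ∪ Z={G} → {C,G} (+1)
site 4, node BPUZ: BP={G} ∩ UZ={C,G} → {G} (+0)
per-site changes: [2, 1, 3, 3, 1]; total = 10

T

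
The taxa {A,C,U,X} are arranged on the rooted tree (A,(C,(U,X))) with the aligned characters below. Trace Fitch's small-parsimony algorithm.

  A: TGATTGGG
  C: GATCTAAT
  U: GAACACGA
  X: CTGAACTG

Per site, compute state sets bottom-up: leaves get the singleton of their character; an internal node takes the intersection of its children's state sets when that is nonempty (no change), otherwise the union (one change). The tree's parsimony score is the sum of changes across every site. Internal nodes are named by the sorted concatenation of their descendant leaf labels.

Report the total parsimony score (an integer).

15

site 0, node UX: U={G} ∪ X={C} → {C,G} (+1)
site 0, node CUX: C={G} ∩ UX={C,G} → {G} (+0)
site 0, node ACUX: A={T} ∪ CUX={G} → {G,T} (+1)
site 1, node UX: U={A} ∪ X={T} → {A,T} (+1)
site 1, node CUX: C={A} ∩ UX={A,T} → {A} (+0)
site 1, node ACUX: A={G} ∪ CUX={A} → {A,G} (+1)
site 2, node UX: U={A} ∪ X={G} → {A,G} (+1)
site 2, node CUX: C={T} ∪ UX={A,G} → {A,G,T} (+1)
site 2, node ACUX: A={A} ∩ CUX={A,G,T} → {A} (+0)
site 3, node UX: U={C} ∪ X={A} → {A,C} (+1)
site 3, node CUX: C={C} ∩ UX={A,C} → {C} (+0)
site 3, node ACUX: A={T} ∪ CUX={C} → {C,T} (+1)
site 4, node UX: U={A} ∩ X={A} → {A} (+0)
site 4, node CUX: C={T} ∪ UX={A} → {A,T} (+1)
site 4, node ACUX: A={T} ∩ CUX={A,T} → {T} (+0)
site 5, node UX: U={C} ∩ X={C} → {C} (+0)
site 5, node CUX: C={A} ∪ UX={C} → {A,C} (+1)
site 5, node ACUX: A={G} ∪ CUX={A,C} → {A,C,G} (+1)
site 6, node UX: U={G} ∪ X={T} → {G,T} (+1)
site 6, node CUX: C={A} ∪ UX={G,T} → {A,G,T} (+1)
site 6, node ACUX: A={G} ∩ CUX={A,G,T} → {G} (+0)
site 7, node UX: U={A} ∪ X={G} → {A,G} (+1)
site 7, node CUX: C={T} ∪ UX={A,G} → {A,G,T} (+1)
site 7, node ACUX: A={G} ∩ CUX={A,G,T} → {G} (+0)
per-site changes: [2, 2, 2, 2, 1, 2, 2, 2]; total = 15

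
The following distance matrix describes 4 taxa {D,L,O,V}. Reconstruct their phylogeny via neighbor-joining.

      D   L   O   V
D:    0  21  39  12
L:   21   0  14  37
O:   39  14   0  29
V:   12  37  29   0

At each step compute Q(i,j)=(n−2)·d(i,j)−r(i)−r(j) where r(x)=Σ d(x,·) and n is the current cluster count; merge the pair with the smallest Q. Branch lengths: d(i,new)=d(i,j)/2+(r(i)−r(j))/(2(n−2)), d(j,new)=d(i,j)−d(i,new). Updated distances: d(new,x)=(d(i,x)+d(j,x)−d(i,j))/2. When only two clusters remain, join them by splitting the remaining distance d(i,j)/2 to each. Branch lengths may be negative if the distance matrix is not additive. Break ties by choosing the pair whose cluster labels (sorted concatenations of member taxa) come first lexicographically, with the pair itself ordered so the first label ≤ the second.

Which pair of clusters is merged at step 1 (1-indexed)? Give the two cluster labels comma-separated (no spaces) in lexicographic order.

D,V

1. join D+V (d=12, Q=-126) ⇒ DV; edges |D|=9/2, |V|=15/2
  updated: d(DV,L)=23, d(DV,O)=28
2. join DV+L (d=23, Q=-65) ⇒ DLV; edges |DV|=37/2, |L|=9/2
  updated: d(DLV,O)=19/2
3. join DLV+O (d=19/2) ⇒ DLOV; edges |DLV|=19/4, |O|=19/4
final tree: (((D:9/2,V:15/2):37/2,L:9/2):19/4,O:19/4)
total length: 89/2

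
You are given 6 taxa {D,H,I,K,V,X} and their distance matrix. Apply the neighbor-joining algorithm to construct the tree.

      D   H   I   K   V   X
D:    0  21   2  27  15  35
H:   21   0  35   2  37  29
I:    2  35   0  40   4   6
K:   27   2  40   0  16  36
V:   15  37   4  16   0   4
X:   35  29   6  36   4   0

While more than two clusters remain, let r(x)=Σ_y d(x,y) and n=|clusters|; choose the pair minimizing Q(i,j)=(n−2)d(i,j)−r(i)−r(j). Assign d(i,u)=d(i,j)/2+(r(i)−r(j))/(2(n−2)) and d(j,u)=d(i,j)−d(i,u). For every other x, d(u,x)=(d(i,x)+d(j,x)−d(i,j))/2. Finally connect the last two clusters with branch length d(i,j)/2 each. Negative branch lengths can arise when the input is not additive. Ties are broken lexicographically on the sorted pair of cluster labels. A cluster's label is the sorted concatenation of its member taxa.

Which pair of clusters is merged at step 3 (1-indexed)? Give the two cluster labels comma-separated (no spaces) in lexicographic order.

step 1: merge (H,K) at d=2, Q=-237; branch lengths H→11/8, K→5/8; new cluster HK
  updated: d(D,HK)=23, d(HK,I)=73/2, d(HK,V)=51/2, d(HK,X)=63/2
step 2: merge (D,HK) at d=23, Q=-245/2; branch lengths D→55/12, HK→221/12; new cluster DHK
  updated: d(DHK,I)=31/4, d(DHK,V)=35/4, d(DHK,X)=87/4
step 3: merge (DHK,I) at d=31/4, Q=-81/2; branch lengths DHK→9, I→-5/4; new cluster DHIK
  updated: d(DHIK,V)=5/2, d(DHIK,X)=10
step 4: merge (DHIK,V) at d=5/2, Q=-33/2; branch lengths DHIK→17/4, V→-7/4; new cluster DHIKV
  updated: d(DHIKV,X)=23/4
step 5: merge (DHIKV,X) at d=23/4; branch lengths DHIKV→23/8, X→23/8; new cluster DHIKVX
final tree: ((((D:55/12,(H:11/8,K:5/8):221/12):9,I:-5/4):17/4,V:-7/4):23/8,X:23/8)
total length: 41

DHK,I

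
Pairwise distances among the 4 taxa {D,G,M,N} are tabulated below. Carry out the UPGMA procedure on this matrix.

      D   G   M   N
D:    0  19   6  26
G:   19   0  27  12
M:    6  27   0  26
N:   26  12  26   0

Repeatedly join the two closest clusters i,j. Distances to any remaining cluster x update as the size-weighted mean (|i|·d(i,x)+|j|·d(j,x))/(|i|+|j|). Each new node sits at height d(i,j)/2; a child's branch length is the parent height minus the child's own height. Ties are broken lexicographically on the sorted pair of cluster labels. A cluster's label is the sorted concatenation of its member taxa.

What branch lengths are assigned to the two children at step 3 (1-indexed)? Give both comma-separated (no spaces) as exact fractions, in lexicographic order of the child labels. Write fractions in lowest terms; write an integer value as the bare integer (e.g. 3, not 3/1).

iteration 1: select D,M (d=6); attach at lengths (3, 3); label the merged cluster DM
  updated: d(DM,G)=23, d(DM,N)=26
iteration 2: select G,N (d=12); attach at lengths (6, 6); label the merged cluster GN
  updated: d(DM,GN)=49/2
iteration 3: select DM,GN (d=49/2); attach at lengths (37/4, 25/4); label the merged cluster DGMN
final tree: ((D:3,M:3):37/4,(G:6,N:6):25/4)
total length: 67/2

37/4,25/4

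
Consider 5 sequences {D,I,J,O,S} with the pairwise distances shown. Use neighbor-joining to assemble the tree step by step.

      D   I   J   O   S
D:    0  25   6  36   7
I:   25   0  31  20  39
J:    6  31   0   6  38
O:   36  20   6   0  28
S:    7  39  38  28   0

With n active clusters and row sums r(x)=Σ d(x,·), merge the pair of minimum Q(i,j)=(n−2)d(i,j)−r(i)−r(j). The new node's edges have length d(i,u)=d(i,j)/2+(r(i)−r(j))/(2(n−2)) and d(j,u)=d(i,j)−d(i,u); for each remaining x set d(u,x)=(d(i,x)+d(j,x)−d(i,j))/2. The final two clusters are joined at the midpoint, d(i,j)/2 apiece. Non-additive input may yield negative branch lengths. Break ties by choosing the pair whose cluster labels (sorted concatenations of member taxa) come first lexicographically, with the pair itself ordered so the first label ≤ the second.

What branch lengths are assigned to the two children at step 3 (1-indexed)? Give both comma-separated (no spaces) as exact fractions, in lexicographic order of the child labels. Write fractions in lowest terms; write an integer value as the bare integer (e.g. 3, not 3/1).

29/4,13/4

step 1: merge (D,S) at d=7, Q=-165; branch lengths D→-17/6, S→59/6; new cluster DS
  updated: d(DS,I)=57/2, d(DS,J)=37/2, d(DS,O)=57/2
step 2: merge (DS,I) at d=57/2, Q=-98; branch lengths DS→53/4, I→61/4; new cluster DIS
  updated: d(DIS,J)=21/2, d(DIS,O)=10
step 3: merge (DIS,J) at d=21/2, Q=-53/2; branch lengths DIS→29/4, J→13/4; new cluster DIJS
  updated: d(DIJS,O)=11/4
step 4: merge (DIJS,O) at d=11/4; branch lengths DIJS→11/8, O→11/8; new cluster DIJOS
final tree: ((((D:-17/6,S:59/6):53/4,I:61/4):29/4,J:13/4):11/8,O:11/8)
total length: 195/4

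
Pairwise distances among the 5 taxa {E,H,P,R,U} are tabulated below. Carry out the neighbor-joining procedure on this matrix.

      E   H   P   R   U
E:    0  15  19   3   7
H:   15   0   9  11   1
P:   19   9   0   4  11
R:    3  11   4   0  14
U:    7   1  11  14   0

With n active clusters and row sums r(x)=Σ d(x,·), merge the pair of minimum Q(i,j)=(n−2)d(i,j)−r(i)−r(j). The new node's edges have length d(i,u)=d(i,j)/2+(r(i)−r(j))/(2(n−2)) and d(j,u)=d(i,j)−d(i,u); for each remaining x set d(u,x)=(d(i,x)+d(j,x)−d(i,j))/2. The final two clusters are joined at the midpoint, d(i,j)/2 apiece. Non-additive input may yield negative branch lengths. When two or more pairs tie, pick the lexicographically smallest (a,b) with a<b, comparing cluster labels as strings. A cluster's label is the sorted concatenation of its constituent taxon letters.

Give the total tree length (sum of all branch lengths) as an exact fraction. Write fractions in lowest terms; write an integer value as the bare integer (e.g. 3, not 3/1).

step 1: merge (E,R) at d=3, Q=-67; branch lengths E→7/2, R→-1/2; new cluster ER
  updated: d(ER,H)=23/2, d(ER,P)=10, d(ER,U)=9
step 2: merge (ER,P) at d=10, Q=-81/2; branch lengths ER→41/8, P→39/8; new cluster EPR
  updated: d(EPR,H)=21/4, d(EPR,U)=5
step 3: merge (EPR,H) at d=21/4, Q=-45/4; branch lengths EPR→37/8, H→5/8; new cluster EHPR
  updated: d(EHPR,U)=3/8
step 4: merge (EHPR,U) at d=3/8; branch lengths EHPR→3/16, U→3/16; new cluster EHPRU
final tree: ((((E:7/2,R:-1/2):41/8,P:39/8):37/8,H:5/8):3/16,U:3/16)
total length: 149/8

149/8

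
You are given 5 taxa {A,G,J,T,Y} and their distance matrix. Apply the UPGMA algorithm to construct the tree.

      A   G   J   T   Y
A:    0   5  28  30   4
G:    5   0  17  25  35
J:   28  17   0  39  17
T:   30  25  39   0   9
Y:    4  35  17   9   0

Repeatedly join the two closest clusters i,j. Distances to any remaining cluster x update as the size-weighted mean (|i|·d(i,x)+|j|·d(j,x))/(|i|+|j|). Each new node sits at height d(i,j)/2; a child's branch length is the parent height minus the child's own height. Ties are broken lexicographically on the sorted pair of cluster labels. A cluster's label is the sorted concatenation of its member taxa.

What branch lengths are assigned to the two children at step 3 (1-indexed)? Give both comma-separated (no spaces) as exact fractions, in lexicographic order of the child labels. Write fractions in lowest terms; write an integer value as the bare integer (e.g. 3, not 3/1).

1. join A+Y (d=4) ⇒ AY; edges |A|=2, |Y|=2
  updated: d(AY,G)=20, d(AY,J)=45/2, d(AY,T)=39/2
2. join G+J (d=17) ⇒ GJ; edges |G|=17/2, |J|=17/2
  updated: d(AY,GJ)=85/4, d(GJ,T)=32
3. join AY+T (d=39/2) ⇒ ATY; edges |AY|=31/4, |T|=39/4
  updated: d(ATY,GJ)=149/6
4. join ATY+GJ (d=149/6) ⇒ AGJTY; edges |ATY|=8/3, |GJ|=47/12
final tree: (((A:2,Y:2):31/4,T:39/4):8/3,(G:17/2,J:17/2):47/12)
total length: 541/12

31/4,39/4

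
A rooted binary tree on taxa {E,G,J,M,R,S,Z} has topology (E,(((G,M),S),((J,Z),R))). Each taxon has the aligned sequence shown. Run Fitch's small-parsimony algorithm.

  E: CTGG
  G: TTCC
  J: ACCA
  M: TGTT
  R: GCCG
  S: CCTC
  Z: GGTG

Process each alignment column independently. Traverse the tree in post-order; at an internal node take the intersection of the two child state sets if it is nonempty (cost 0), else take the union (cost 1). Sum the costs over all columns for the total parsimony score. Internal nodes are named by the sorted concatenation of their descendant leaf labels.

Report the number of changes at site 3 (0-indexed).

3

site 0, node GM: G={T} ∩ M={T} → {T} (+0)
site 0, node GMS: GM={T} ∪ S={C} → {C,T} (+1)
site 0, node JZ: J={A} ∪ Z={G} → {A,G} (+1)
site 0, node JRZ: JZ={A,G} ∩ R={G} → {G} (+0)
site 0, node GJMRSZ: GMS={C,T} ∪ JRZ={G} → {C,G,T} (+1)
site 0, node EGJMRSZ: E={C} ∩ GJMRSZ={C,G,T} → {C} (+0)
site 1, node GM: G={T} ∪ M={G} → {G,T} (+1)
site 1, node GMS: GM={G,T} ∪ S={C} → {C,G,T} (+1)
site 1, node JZ: J={C} ∪ Z={G} → {C,G} (+1)
site 1, node JRZ: JZ={C,G} ∩ R={C} → {C} (+0)
site 1, node GJMRSZ: GMS={C,G,T} ∩ JRZ={C} → {C} (+0)
site 1, node EGJMRSZ: E={T} ∪ GJMRSZ={C} → {C,T} (+1)
site 2, node GM: G={C} ∪ M={T} → {C,T} (+1)
site 2, node GMS: GM={C,T} ∩ S={T} → {T} (+0)
site 2, node JZ: J={C} ∪ Z={T} → {C,T} (+1)
site 2, node JRZ: JZ={C,T} ∩ R={C} → {C} (+0)
site 2, node GJMRSZ: GMS={T} ∪ JRZ={C} → {C,T} (+1)
site 2, node EGJMRSZ: E={G} ∪ GJMRSZ={C,T} → {C,G,T} (+1)
site 3, node GM: G={C} ∪ M={T} → {C,T} (+1)
site 3, node GMS: GM={C,T} ∩ S={C} → {C} (+0)
site 3, node JZ: J={A} ∪ Z={G} → {A,G} (+1)
site 3, node JRZ: JZ={A,G} ∩ R={G} → {G} (+0)
site 3, node GJMRSZ: GMS={C} ∪ JRZ={G} → {C,G} (+1)
site 3, node EGJMRSZ: E={G} ∩ GJMRSZ={C,G} → {G} (+0)
per-site changes: [3, 4, 4, 3]; total = 14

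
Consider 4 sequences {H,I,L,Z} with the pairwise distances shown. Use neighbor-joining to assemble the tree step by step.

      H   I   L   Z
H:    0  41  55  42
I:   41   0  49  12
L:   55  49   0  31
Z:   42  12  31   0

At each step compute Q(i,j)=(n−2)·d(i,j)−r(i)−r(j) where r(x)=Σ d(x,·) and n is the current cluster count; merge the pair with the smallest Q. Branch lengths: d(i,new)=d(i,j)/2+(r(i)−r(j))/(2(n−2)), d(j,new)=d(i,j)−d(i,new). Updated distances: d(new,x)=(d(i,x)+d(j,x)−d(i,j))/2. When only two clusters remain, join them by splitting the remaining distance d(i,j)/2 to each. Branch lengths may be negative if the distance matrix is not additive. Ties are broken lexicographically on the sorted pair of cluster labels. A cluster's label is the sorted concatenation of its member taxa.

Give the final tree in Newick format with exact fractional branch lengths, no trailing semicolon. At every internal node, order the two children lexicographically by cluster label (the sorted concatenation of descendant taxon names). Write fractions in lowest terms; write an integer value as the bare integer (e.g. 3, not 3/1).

iteration 1: select H,L (d=55, Q=-163); attach at lengths (113/4, 107/4); label the merged cluster HL
  updated: d(HL,I)=35/2, d(HL,Z)=9
iteration 2: select HL,I (d=35/2, Q=-77/2); attach at lengths (29/4, 41/4); label the merged cluster HIL
  updated: d(HIL,Z)=7/4
iteration 3: select HIL,Z (d=7/4); attach at lengths (7/8, 7/8); label the merged cluster HILZ
final tree: (((H:113/4,L:107/4):29/4,I:41/4):7/8,Z:7/8)
total length: 297/4

(((H:113/4,L:107/4):29/4,I:41/4):7/8,Z:7/8)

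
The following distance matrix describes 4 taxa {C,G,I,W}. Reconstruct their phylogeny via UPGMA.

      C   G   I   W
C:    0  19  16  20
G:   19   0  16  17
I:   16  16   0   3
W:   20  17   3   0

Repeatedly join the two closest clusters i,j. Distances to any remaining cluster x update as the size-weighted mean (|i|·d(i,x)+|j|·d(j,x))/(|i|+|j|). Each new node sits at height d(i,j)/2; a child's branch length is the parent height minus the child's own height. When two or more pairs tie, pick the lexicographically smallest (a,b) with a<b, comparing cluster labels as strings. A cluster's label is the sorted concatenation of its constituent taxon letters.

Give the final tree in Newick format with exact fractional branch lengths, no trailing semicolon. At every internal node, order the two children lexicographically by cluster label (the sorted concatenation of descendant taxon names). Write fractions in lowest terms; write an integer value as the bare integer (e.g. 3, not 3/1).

1. join I+W (d=3) ⇒ IW; edges |I|=3/2, |W|=3/2
  updated: d(C,IW)=18, d(G,IW)=33/2
2. join G+IW (d=33/2) ⇒ GIW; edges |G|=33/4, |IW|=27/4
  updated: d(C,GIW)=55/3
3. join C+GIW (d=55/3) ⇒ CGIW; edges |C|=55/6, |GIW|=11/12
final tree: (C:55/6,(G:33/4,(I:3/2,W:3/2):27/4):11/12)
total length: 337/12

(C:55/6,(G:33/4,(I:3/2,W:3/2):27/4):11/12)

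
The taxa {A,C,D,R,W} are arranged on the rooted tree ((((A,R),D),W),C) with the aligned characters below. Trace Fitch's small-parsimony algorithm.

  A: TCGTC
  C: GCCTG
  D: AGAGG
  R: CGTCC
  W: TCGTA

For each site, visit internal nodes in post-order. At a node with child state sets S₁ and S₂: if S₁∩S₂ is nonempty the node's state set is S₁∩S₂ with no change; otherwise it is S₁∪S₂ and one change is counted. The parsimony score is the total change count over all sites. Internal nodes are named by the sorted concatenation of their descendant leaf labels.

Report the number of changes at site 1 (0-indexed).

2

site 0, node AR: A={T} ∪ R={C} → {C,T} (+1)
site 0, node ADR: AR={C,T} ∪ D={A} → {A,C,T} (+1)
site 0, node ADRW: ADR={A,C,T} ∩ W={T} → {T} (+0)
site 0, node ACDRW: ADRW={T} ∪ C={G} → {G,T} (+1)
site 1, node AR: A={C} ∪ R={G} → {C,G} (+1)
site 1, node ADR: AR={C,G} ∩ D={G} → {G} (+0)
site 1, node ADRW: ADR={G} ∪ W={C} → {C,G} (+1)
site 1, node ACDRW: ADRW={C,G} ∩ C={C} → {C} (+0)
site 2, node AR: A={G} ∪ R={T} → {G,T} (+1)
site 2, node ADR: AR={G,T} ∪ D={A} → {A,G,T} (+1)
site 2, node ADRW: ADR={A,G,T} ∩ W={G} → {G} (+0)
site 2, node ACDRW: ADRW={G} ∪ C={C} → {C,G} (+1)
site 3, node AR: A={T} ∪ R={C} → {C,T} (+1)
site 3, node ADR: AR={C,T} ∪ D={G} → {C,G,T} (+1)
site 3, node ADRW: ADR={C,G,T} ∩ W={T} → {T} (+0)
site 3, node ACDRW: ADRW={T} ∩ C={T} → {T} (+0)
site 4, node AR: A={C} ∩ R={C} → {C} (+0)
site 4, node ADR: AR={C} ∪ D={G} → {C,G} (+1)
site 4, node ADRW: ADR={C,G} ∪ W={A} → {A,C,G} (+1)
site 4, node ACDRW: ADRW={A,C,G} ∩ C={G} → {G} (+0)
per-site changes: [3, 2, 3, 2, 2]; total = 12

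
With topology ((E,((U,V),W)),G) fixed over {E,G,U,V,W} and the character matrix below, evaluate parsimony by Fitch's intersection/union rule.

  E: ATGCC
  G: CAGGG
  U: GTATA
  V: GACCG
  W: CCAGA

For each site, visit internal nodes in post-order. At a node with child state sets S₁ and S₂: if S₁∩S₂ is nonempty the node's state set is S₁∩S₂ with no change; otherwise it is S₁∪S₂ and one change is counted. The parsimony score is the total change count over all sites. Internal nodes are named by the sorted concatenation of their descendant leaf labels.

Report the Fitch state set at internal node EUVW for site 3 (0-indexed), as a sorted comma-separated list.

UV@0: {G} ∩ {G} = {G} (intersection, +0)
UVW@0: {G} ∪ {C} = {C,G} (union, +1)
EUVW@0: {A} ∪ {C,G} = {A,C,G} (union, +1)
EGUVW@0: {A,C,G} ∩ {C} = {C} (intersection, +0)
UV@1: {T} ∪ {A} = {A,T} (union, +1)
UVW@1: {A,T} ∪ {C} = {A,C,T} (union, +1)
EUVW@1: {T} ∩ {A,C,T} = {T} (intersection, +0)
EGUVW@1: {T} ∪ {A} = {A,T} (union, +1)
UV@2: {A} ∪ {C} = {A,C} (union, +1)
UVW@2: {A,C} ∩ {A} = {A} (intersection, +0)
EUVW@2: {G} ∪ {A} = {A,G} (union, +1)
EGUVW@2: {A,G} ∩ {G} = {G} (intersection, +0)
UV@3: {T} ∪ {C} = {C,T} (union, +1)
UVW@3: {C,T} ∪ {G} = {C,G,T} (union, +1)
EUVW@3: {C} ∩ {C,G,T} = {C} (intersection, +0)
EGUVW@3: {C} ∪ {G} = {C,G} (union, +1)
UV@4: {A} ∪ {G} = {A,G} (union, +1)
UVW@4: {A,G} ∩ {A} = {A} (intersection, +0)
EUVW@4: {C} ∪ {A} = {A,C} (union, +1)
EGUVW@4: {A,C} ∪ {G} = {A,C,G} (union, +1)
per-site changes: [2, 3, 2, 3, 3]; total = 13

C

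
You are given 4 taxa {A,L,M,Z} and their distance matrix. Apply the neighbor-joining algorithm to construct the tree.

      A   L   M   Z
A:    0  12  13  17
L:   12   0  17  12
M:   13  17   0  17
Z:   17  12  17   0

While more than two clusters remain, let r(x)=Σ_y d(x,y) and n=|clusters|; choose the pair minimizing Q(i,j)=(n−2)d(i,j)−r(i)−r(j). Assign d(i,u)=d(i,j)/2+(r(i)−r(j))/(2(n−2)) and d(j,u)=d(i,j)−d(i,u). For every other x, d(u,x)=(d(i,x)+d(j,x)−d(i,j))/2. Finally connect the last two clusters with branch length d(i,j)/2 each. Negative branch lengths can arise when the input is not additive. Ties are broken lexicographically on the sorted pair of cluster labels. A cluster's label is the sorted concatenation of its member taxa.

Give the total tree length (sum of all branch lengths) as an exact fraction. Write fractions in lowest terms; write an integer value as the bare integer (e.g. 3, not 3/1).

113/4

iteration 1: select A,M (d=13, Q=-63); attach at lengths (21/4, 31/4); label the merged cluster AM
  updated: d(AM,L)=8, d(AM,Z)=21/2
iteration 2: select AM,L (d=8, Q=-61/2); attach at lengths (13/4, 19/4); label the merged cluster ALM
  updated: d(ALM,Z)=29/4
iteration 3: select ALM,Z (d=29/4); attach at lengths (29/8, 29/8); label the merged cluster ALMZ
final tree: (((A:21/4,M:31/4):13/4,L:19/4):29/8,Z:29/8)
total length: 113/4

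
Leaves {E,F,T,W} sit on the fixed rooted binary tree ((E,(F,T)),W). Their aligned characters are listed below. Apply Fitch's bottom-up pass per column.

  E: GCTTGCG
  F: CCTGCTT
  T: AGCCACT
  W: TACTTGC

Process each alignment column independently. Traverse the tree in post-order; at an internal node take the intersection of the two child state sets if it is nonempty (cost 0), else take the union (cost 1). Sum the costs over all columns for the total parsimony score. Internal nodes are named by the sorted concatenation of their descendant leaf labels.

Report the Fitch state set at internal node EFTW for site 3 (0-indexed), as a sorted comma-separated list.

T

[col 0] FT: children F:{C}, T:{A} ∪→ {A,C}; cost 1
[col 0] EFT: children E:{G}, FT:{A,C} ∪→ {A,C,G}; cost 1
[col 0] EFTW: children EFT:{A,C,G}, W:{T} ∪→ {A,C,G,T}; cost 1
[col 1] FT: children F:{C}, T:{G} ∪→ {C,G}; cost 1
[col 1] EFT: children E:{C}, FT:{C,G} ∩→ {C}; cost 0
[col 1] EFTW: children EFT:{C}, W:{A} ∪→ {A,C}; cost 1
[col 2] FT: children F:{T}, T:{C} ∪→ {C,T}; cost 1
[col 2] EFT: children E:{T}, FT:{C,T} ∩→ {T}; cost 0
[col 2] EFTW: children EFT:{T}, W:{C} ∪→ {C,T}; cost 1
[col 3] FT: children F:{G}, T:{C} ∪→ {C,G}; cost 1
[col 3] EFT: children E:{T}, FT:{C,G} ∪→ {C,G,T}; cost 1
[col 3] EFTW: children EFT:{C,G,T}, W:{T} ∩→ {T}; cost 0
[col 4] FT: children F:{C}, T:{A} ∪→ {A,C}; cost 1
[col 4] EFT: children E:{G}, FT:{A,C} ∪→ {A,C,G}; cost 1
[col 4] EFTW: children EFT:{A,C,G}, W:{T} ∪→ {A,C,G,T}; cost 1
[col 5] FT: children F:{T}, T:{C} ∪→ {C,T}; cost 1
[col 5] EFT: children E:{C}, FT:{C,T} ∩→ {C}; cost 0
[col 5] EFTW: children EFT:{C}, W:{G} ∪→ {C,G}; cost 1
[col 6] FT: children F:{T}, T:{T} ∩→ {T}; cost 0
[col 6] EFT: children E:{G}, FT:{T} ∪→ {G,T}; cost 1
[col 6] EFTW: children EFT:{G,T}, W:{C} ∪→ {C,G,T}; cost 1
per-site changes: [3, 2, 2, 2, 3, 2, 2]; total = 16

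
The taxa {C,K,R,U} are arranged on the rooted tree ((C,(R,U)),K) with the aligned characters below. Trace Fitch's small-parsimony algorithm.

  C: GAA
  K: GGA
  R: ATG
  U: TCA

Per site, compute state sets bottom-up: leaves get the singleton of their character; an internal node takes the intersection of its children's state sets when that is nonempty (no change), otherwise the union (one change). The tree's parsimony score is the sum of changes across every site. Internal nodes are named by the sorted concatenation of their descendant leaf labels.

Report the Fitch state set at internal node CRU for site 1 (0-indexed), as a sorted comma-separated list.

A,C,T

[col 0] RU: children R:{A}, U:{T} ∪→ {A,T}; cost 1
[col 0] CRU: children C:{G}, RU:{A,T} ∪→ {A,G,T}; cost 1
[col 0] CKRU: children CRU:{A,G,T}, K:{G} ∩→ {G}; cost 0
[col 1] RU: children R:{T}, U:{C} ∪→ {C,T}; cost 1
[col 1] CRU: children C:{A}, RU:{C,T} ∪→ {A,C,T}; cost 1
[col 1] CKRU: children CRU:{A,C,T}, K:{G} ∪→ {A,C,G,T}; cost 1
[col 2] RU: children R:{G}, U:{A} ∪→ {A,G}; cost 1
[col 2] CRU: children C:{A}, RU:{A,G} ∩→ {A}; cost 0
[col 2] CKRU: children CRU:{A}, K:{A} ∩→ {A}; cost 0
per-site changes: [2, 3, 1]; total = 6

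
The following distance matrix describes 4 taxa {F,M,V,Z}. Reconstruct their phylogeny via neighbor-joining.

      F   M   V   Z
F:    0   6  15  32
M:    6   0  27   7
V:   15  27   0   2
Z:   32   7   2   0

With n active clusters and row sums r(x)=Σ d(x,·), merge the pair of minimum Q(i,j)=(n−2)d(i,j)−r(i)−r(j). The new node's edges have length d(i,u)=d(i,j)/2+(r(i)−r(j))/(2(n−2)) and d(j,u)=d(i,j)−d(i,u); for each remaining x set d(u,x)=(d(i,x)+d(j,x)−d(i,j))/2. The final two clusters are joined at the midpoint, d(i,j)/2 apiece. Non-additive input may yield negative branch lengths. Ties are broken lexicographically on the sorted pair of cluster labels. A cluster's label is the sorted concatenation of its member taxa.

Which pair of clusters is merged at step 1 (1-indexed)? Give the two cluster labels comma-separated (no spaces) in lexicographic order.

iteration 1: select F,M (d=6, Q=-81); attach at lengths (25/4, -1/4); label the merged cluster FM
  updated: d(FM,V)=18, d(FM,Z)=33/2
iteration 2: select FM,V (d=18, Q=-73/2); attach at lengths (65/4, 7/4); label the merged cluster FMV
  updated: d(FMV,Z)=1/4
iteration 3: select FMV,Z (d=1/4); attach at lengths (1/8, 1/8); label the merged cluster FMVZ
final tree: (((F:25/4,M:-1/4):65/4,V:7/4):1/8,Z:1/8)
total length: 97/4

F,M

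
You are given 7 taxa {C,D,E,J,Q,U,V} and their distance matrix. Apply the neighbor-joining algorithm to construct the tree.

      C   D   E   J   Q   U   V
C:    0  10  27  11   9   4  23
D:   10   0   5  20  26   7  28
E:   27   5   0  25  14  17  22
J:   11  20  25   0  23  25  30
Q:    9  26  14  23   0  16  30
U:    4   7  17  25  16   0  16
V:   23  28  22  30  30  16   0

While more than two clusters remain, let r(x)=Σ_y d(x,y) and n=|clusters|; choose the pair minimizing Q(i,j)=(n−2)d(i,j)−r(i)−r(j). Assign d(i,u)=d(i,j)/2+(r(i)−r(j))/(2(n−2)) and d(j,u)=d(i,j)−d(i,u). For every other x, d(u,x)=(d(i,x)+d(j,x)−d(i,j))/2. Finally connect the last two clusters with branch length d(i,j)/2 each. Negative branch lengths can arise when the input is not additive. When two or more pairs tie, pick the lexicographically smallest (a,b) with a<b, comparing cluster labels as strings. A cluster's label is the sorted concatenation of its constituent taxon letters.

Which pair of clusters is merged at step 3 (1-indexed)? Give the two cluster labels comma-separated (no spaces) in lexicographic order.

CJ,Q

1. join D+E (d=5, Q=-181) ⇒ DE; edges |D|=11/10, |E|=39/10
  updated: d(C,DE)=16, d(DE,J)=20, d(DE,Q)=35/2, d(DE,U)=19/2, d(DE,V)=45/2
2. join C+J (d=11, Q=-128) ⇒ CJ; edges |C|=-1/4, |J|=45/4
  updated: d(CJ,DE)=25/2, d(CJ,Q)=21/2, d(CJ,U)=9, d(CJ,V)=21
3. join CJ+Q (d=21/2, Q=-191/2) ⇒ CJQ; edges |CJ|=7/4, |Q|=35/4
  updated: d(CJQ,DE)=39/4, d(CJQ,U)=29/4, d(CJQ,V)=81/4
4. join CJQ+DE (d=39/4, Q=-119/2) ⇒ CDEJQ; edges |CJQ|=15/4, |DE|=6
  updated: d(CDEJQ,U)=7/2, d(CDEJQ,V)=33/2
5. join CDEJQ+U (d=7/2, Q=-36) ⇒ CDEJQU; edges |CDEJQ|=2, |U|=3/2
  updated: d(CDEJQU,V)=29/2
6. join CDEJQU+V (d=29/2) ⇒ CDEJQUV; edges |CDEJQU|=29/4, |V|=29/4
final tree: (((((C:-1/4,J:45/4):7/4,Q:35/4):15/4,(D:11/10,E:39/10):6):2,U:3/2):29/4,V:29/4)
total length: 217/4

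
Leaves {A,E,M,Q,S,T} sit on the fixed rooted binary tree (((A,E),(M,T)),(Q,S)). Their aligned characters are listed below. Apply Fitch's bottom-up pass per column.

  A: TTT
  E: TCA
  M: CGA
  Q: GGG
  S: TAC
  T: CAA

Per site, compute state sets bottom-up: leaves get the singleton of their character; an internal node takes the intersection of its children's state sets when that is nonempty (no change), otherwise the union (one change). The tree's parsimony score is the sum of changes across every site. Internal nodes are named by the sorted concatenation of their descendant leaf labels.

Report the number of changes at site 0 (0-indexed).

2

AE@0: {T} ∩ {T} = {T} (intersection, +0)
MT@0: {C} ∩ {C} = {C} (intersection, +0)
AEMT@0: {T} ∪ {C} = {C,T} (union, +1)
QS@0: {G} ∪ {T} = {G,T} (union, +1)
AEMQST@0: {C,T} ∩ {G,T} = {T} (intersection, +0)
AE@1: {T} ∪ {C} = {C,T} (union, +1)
MT@1: {G} ∪ {A} = {A,G} (union, +1)
AEMT@1: {C,T} ∪ {A,G} = {A,C,G,T} (union, +1)
QS@1: {G} ∪ {A} = {A,G} (union, +1)
AEMQST@1: {A,C,G,T} ∩ {A,G} = {A,G} (intersection, +0)
AE@2: {T} ∪ {A} = {A,T} (union, +1)
MT@2: {A} ∩ {A} = {A} (intersection, +0)
AEMT@2: {A,T} ∩ {A} = {A} (intersection, +0)
QS@2: {G} ∪ {C} = {C,G} (union, +1)
AEMQST@2: {A} ∪ {C,G} = {A,C,G} (union, +1)
per-site changes: [2, 4, 3]; total = 9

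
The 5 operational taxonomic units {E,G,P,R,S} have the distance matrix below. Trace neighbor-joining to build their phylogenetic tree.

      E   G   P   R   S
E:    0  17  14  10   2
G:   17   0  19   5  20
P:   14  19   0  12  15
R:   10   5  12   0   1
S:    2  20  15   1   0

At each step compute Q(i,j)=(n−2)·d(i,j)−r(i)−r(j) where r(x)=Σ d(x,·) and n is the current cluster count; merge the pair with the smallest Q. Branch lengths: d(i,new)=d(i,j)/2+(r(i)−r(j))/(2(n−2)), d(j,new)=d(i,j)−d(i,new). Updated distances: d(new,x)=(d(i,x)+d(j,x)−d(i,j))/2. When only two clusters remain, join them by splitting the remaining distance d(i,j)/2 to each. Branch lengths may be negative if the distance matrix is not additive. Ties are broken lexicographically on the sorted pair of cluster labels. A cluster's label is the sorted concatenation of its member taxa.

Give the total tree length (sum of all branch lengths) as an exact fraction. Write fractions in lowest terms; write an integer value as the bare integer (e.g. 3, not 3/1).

1. join E+S (d=2, Q=-75) ⇒ ES; edges |E|=11/6, |S|=1/6
  updated: d(ES,G)=35/2, d(ES,P)=27/2, d(ES,R)=9/2
2. join ES+P (d=27/2, Q=-53) ⇒ EPS; edges |ES|=9/2, |P|=9
  updated: d(EPS,G)=23/2, d(EPS,R)=3/2
3. join EPS+G (d=23/2, Q=-18) ⇒ EGPS; edges |EPS|=4, |G|=15/2
  updated: d(EGPS,R)=-5/2
4. join EGPS+R (d=-5/2) ⇒ EGPRS; edges |EGPS|=-5/4, |R|=-5/4
final tree: ((((E:11/6,S:1/6):9/2,P:9):4,G:15/2):-5/4,R:-5/4)
total length: 49/2

49/2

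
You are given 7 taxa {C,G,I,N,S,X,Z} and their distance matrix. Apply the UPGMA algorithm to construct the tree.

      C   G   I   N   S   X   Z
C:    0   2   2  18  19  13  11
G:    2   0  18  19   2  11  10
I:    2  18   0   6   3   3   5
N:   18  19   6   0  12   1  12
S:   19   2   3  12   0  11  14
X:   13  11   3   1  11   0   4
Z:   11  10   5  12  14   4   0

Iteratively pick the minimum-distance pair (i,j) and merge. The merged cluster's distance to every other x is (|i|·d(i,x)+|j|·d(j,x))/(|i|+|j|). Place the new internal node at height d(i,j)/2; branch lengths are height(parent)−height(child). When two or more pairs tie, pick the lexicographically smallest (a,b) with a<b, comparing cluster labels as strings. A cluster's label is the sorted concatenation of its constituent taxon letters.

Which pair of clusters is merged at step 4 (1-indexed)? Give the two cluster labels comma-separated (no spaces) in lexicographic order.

IS,NX

iteration 1: select N,X (d=1); attach at lengths (1/2, 1/2); label the merged cluster NX
  updated: d(C,NX)=31/2, d(G,NX)=15, d(I,NX)=9/2, d(NX,S)=23/2, d(NX,Z)=8
iteration 2: select C,G (d=2); attach at lengths (1, 1); label the merged cluster CG
  updated: d(CG,I)=10, d(CG,NX)=61/4, d(CG,S)=21/2, d(CG,Z)=21/2
iteration 3: select I,S (d=3); attach at lengths (3/2, 3/2); label the merged cluster IS
  updated: d(CG,IS)=41/4, d(IS,NX)=8, d(IS,Z)=19/2
iteration 4: select IS,NX (d=8); attach at lengths (5/2, 7/2); label the merged cluster INSX
  updated: d(CG,INSX)=51/4, d(INSX,Z)=35/4
iteration 5: select INSX,Z (d=35/4); attach at lengths (3/8, 35/8); label the merged cluster INSXZ
  updated: d(CG,INSXZ)=123/10
iteration 6: select CG,INSXZ (d=123/10); attach at lengths (103/20, 71/40); label the merged cluster CGINSXZ
final tree: ((C:1,G:1):103/20,(((I:3/2,S:3/2):5/2,(N:1/2,X:1/2):7/2):3/8,Z:35/8):71/40)
total length: 947/40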